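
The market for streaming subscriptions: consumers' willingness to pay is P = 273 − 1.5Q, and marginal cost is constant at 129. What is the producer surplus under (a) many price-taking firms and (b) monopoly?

Competition: PS = 0; Monopoly: PS = 3456

Competitive firms price at marginal cost: P = 129, giving Q = 96.
PS = (129 − 129)·96 = 0.
A monopolist chooses Q where MR = MC. MR = 273 − 3Q; setting this equal to 129 gives Q = 48 and P = 201.
PS = (201 − 129)·48 = 3456.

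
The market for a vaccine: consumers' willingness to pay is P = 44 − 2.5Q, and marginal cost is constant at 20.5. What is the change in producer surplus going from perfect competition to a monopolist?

PS rises by 55.225

Under competition P = MC = 20.5, so Q = (44 − 20.5)/2.5 = 9.4.
PS = (20.5 − 20.5)·9.4 = 0.
The monopolist equates marginal revenue to marginal cost: 44 − 5Q = 20.5, so Q = 4.7. From demand, P = 32.25.
PS = (32.25 − 20.5)·4.7 = 55.225.
Change in producer surplus: 55.225 − 0 = 55.225.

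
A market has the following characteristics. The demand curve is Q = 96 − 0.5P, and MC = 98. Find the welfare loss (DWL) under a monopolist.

DWL = 552.25

Inverting demand: P = 192 − 2Q.
Perfect competition: P = MC = 98, so 192 − 2Q = 98 and Q = 47.
A monopolist chooses Q where MR = MC. MR = 192 − 4Q; setting this equal to 98 gives Q = 23.5 and P = 145.
DWL is the triangle between Q = 23.5 and Q = 47: ½·(47 − 23.5)·(145 − 98) = 552.25.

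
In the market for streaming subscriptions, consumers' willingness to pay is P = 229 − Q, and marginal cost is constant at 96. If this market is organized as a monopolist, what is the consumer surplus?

CS = 2211.125

Monopoly sets MR = MC: 229 − 2Q = 96 ⇒ Q = 66.5, P = 229 − 66.5 = 162.5.
CS = ½·(229 − 162.5)·66.5 = 2211.125.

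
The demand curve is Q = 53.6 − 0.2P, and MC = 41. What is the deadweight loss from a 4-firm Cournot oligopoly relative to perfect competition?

Inverting demand: P = 268 − 5Q.
Perfect competition: P = MC = 41, so 268 − 5Q = 41 and Q = 45.4.
In a 4-firm Cournot equilibrium, symmetry and the first-order condition give q = (268 − 41)/(25) = 9.08. So Q = 36.32 and P = 86.4.
DWL is the triangle between Q = 36.32 and Q = 45.4: ½·(45.4 − 36.32)·(86.4 − 41) = 206.116.

DWL = 206.116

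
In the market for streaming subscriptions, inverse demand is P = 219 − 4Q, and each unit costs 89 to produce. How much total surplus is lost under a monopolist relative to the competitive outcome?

DWL = 528.125

Competitive firms price at marginal cost: P = 89, giving Q = 32.5.
Monopoly sets MR = MC: 219 − 8Q = 89 ⇒ Q = 16.25, P = 219 − 4·16.25 = 154.
DWL is the triangle between Q = 16.25 and Q = 32.5: ½·(32.5 − 16.25)·(154 − 89) = 528.125.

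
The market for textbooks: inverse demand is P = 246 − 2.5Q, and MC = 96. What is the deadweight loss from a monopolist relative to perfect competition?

Perfect competition: P = MC = 96, so 246 − 2.5Q = 96 and Q = 60.
Monopoly sets MR = MC: 246 − 5Q = 96 ⇒ Q = 30, P = 246 − 2.5·30 = 171.
DWL is the triangle between Q = 30 and Q = 60: ½·(60 − 30)·(171 − 96) = 1125.

DWL = 1125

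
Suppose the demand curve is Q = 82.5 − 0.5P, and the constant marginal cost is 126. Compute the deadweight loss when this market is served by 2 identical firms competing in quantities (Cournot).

DWL = 42.25

Inverting demand: P = 165 − 2Q.
Under competition P = MC = 126, so Q = (165 − 126)/2 = 19.5.
With 2 symmetric Cournot firms, each firm's FOC gives 165 − 6q = 126, so q = 6.5, Q = 2·6.5 = 13, and P = 139.
DWL is the triangle between Q = 13 and Q = 19.5: ½·(19.5 − 13)·(139 − 126) = 42.25.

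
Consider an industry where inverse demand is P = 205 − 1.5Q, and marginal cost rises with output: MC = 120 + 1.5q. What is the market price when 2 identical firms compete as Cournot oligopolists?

P = 162.5

Cournot with 2 identical firms: the symmetric best-response condition is 205 − 4.5q = 120 + 1.5q. Each firm produces q = 85/6, total output Q = 85/3, price P = 162.5.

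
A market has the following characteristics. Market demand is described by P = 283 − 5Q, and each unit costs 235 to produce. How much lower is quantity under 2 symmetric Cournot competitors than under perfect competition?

Quantity falls by 3.2

Perfect competition: P = MC = 235, so 283 − 5Q = 235 and Q = 9.6.
In a 2-firm Cournot equilibrium, symmetry and the first-order condition give q = (283 − 235)/(15) = 3.2. So Q = 6.4 and P = 251.
Change in quantity: 6.4 − 9.6 = −3.2.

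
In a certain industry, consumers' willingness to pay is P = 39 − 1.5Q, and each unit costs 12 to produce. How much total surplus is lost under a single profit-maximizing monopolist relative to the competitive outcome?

Perfect competition: P = MC = 12, so 39 − 1.5Q = 12 and Q = 18.
The monopolist equates marginal revenue to marginal cost: 39 − 3Q = 12, so Q = 9. From demand, P = 25.5.
DWL is the triangle between Q = 9 and Q = 18: ½·(18 − 9)·(25.5 − 12) = 60.75.

DWL = 60.75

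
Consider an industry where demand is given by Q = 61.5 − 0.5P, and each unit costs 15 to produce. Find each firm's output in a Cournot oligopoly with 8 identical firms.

Inverting demand: P = 123 − 2Q.
With 8 symmetric Cournot firms, each firm's FOC gives 123 − 18q = 15, so q = 6, Q = 8·6 = 48, and P = 27.

q_i = 6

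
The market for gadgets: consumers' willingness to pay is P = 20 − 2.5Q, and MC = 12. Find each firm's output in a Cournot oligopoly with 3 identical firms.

With 3 symmetric Cournot firms, each firm's FOC gives 20 − 10q = 12, so q = 0.8, Q = 3·0.8 = 2.4, and P = 14.

q_i = 0.8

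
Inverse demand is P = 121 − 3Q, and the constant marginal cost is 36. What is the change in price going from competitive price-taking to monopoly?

P rises by 42.5

Under competition P = MC = 36, so Q = (121 − 36)/3 = 85/3.
A monopolist chooses Q where MR = MC. MR = 121 − 6Q; setting this equal to 36 gives Q = 85/6 and P = 78.5.
Change in price: 78.5 − 36 = 42.5.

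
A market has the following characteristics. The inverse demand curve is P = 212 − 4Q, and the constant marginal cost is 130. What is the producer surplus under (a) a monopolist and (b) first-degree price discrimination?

Monopoly: PS = 420.25; Perfect PD: PS = 840.5

A monopolist chooses Q where MR = MC. MR = 212 − 8Q; setting this equal to 130 gives Q = 10.25 and P = 171.
PS = (171 − 130)·10.25 = 420.25.
A perfectly discriminating monopolist sells every unit with P(Q) ≥ MC(Q), so output equals the competitive quantity Q = 20.5. Each buyer pays their reservation price, so CS = 0 and the firm captures all surplus.
PS = ½·(212 − 130)·20.5 = 840.5.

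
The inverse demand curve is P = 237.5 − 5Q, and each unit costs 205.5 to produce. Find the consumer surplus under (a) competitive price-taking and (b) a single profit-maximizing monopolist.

Competition: CS = 102.4; Monopoly: CS = 25.6

Under competition P = MC = 205.5, so Q = (237.5 − 205.5)/5 = 6.4.
CS = ½·(237.5 − 205.5)·6.4 = 102.4.
The monopolist equates marginal revenue to marginal cost: 237.5 − 10Q = 205.5, so Q = 3.2. From demand, P = 221.5.
CS = ½·(237.5 − 221.5)·3.2 = 25.6.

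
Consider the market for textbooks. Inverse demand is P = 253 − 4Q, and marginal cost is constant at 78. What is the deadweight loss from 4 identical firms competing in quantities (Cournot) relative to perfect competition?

Under competition P = MC = 78, so Q = (253 − 78)/4 = 43.75.
In a 4-firm Cournot equilibrium, symmetry and the first-order condition give q = (253 − 78)/(20) = 8.75. So Q = 35 and P = 113.
DWL is the triangle between Q = 35 and Q = 43.75: ½·(43.75 − 35)·(113 − 78) = 153.125.

DWL = 153.125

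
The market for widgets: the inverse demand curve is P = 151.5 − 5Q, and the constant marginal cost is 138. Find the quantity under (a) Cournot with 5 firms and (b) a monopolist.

In a 5-firm Cournot equilibrium, symmetry and the first-order condition give q = (151.5 − 138)/(30) = 0.45. So Q = 2.25 and P = 140.25.
A monopolist chooses Q where MR = MC. MR = 151.5 − 10Q; setting this equal to 138 gives Q = 1.35 and P = 144.75.

Cournot: Q = 2.25; Monopoly: Q = 1.35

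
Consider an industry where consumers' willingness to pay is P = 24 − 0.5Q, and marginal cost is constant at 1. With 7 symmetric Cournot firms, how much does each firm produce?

q_i = 5.75

Cournot with 7 identical firms: the symmetric best-response condition is 24 − 4q = 1. Each firm produces q = 5.75, total output Q = 40.25, price P = 3.875.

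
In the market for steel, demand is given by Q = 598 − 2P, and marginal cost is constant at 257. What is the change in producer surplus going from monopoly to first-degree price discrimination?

Inverting demand: P = 299 − 0.5Q.
Monopoly sets MR = MC: 299 − Q = 257 ⇒ Q = 42, P = 299 − 0.5·42 = 278.
PS = (278 − 257)·42 = 882.
With perfect price discrimination, output is the efficient level Q = 84 (where demand meets MC), but every buyer pays their willingness to pay: CS = 0 and PS = total surplus.
PS = ½·(299 − 257)·84 = 1764.
Change in producer surplus: 1764 − 882 = 882.

PS rises by 882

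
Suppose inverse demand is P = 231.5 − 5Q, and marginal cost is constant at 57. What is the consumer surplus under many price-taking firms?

Competitive firms price at marginal cost: P = 57, giving Q = 34.9.
CS = ½·(231.5 − 57)·34.9 = 3045.025.

CS = 3045.025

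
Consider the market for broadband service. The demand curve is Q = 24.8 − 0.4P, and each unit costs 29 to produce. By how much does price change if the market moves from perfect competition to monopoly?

Price rises by 16.5

Inverting demand: P = 62 − 2.5Q.
Under competition P = MC = 29, so Q = (62 − 29)/2.5 = 13.2.
Monopoly sets MR = MC: 62 − 5Q = 29 ⇒ Q = 6.6, P = 62 − 2.5·6.6 = 45.5.
Change in price: 45.5 − 29 = 16.5.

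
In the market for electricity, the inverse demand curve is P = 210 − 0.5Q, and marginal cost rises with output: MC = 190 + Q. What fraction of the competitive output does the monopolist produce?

A monopolist chooses Q where MR = MC. MR = 210 − Q; setting this equal to 190 + Q gives Q = 10 and P = 205.
Under competition P = MC: 210 − 0.5Q = 190 + Q ⇒ Q = 40/3, P = 610/3.
Ratio Q_m/Q_c = 10/(40/3) = 0.75.

Q_m/Q_c = 0.75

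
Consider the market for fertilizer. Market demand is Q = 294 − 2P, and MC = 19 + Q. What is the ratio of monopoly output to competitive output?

Q_m/Q_c = 0.75

Inverting demand: P = 147 − 0.5Q.
The monopolist equates marginal revenue to marginal cost: 147 − Q = 19 + Q, so Q = 64. From demand, P = 115.
Under competition P = MC: 147 − 0.5Q = 19 + Q ⇒ Q = 256/3, P = 313/3.
Ratio Q_m/Q_c = 64/(256/3) = 0.75.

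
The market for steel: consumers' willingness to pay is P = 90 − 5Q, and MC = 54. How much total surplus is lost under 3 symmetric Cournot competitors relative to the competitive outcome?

Competitive firms price at marginal cost: P = 54, giving Q = 7.2.
With 3 symmetric Cournot firms, each firm's FOC gives 90 − 20q = 54, so q = 1.8, Q = 3·1.8 = 5.4, and P = 63.
DWL is the triangle between Q = 5.4 and Q = 7.2: ½·(7.2 − 5.4)·(63 − 54) = 8.1.

DWL = 8.1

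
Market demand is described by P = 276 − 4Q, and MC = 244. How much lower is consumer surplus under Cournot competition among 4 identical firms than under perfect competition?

Competitive firms price at marginal cost: P = 244, giving Q = 8.
CS = ½·(276 − 244)·8 = 128.
In a 4-firm Cournot equilibrium, symmetry and the first-order condition give q = (276 − 244)/(20) = 1.6. So Q = 6.4 and P = 250.4.
CS = ½·(276 − 250.4)·6.4 = 81.92.
Change in consumer surplus: 81.92 − 128 = −46.08.

CS falls by 46.08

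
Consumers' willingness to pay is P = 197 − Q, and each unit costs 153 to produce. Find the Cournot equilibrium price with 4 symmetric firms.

P = 161.8

With 4 symmetric Cournot firms, each firm's FOC gives 197 − 5q = 153, so q = 8.8, Q = 4·8.8 = 35.2, and P = 161.8.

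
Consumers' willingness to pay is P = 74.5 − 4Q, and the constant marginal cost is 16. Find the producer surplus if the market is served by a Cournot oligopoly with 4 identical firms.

PS = 136.89

With 4 symmetric Cournot firms, each firm's FOC gives 74.5 − 20q = 16, so q = 2.925, Q = 4·2.925 = 11.7, and P = 27.7.
PS = (27.7 − 16)·11.7 = 136.89.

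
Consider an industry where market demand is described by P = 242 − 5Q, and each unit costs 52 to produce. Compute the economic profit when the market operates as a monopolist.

A monopolist chooses Q where MR = MC. MR = 242 − 10Q; setting this equal to 52 gives Q = 19 and P = 147.
Profit = (147 − 52)·19 = 1805.

Profit = 1805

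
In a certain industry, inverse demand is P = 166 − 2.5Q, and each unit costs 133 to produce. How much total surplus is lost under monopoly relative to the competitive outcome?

DWL = 54.45

Under competition P = MC = 133, so Q = (166 − 133)/2.5 = 13.2.
A monopolist chooses Q where MR = MC. MR = 166 − 5Q; setting this equal to 133 gives Q = 6.6 and P = 149.5.
DWL is the triangle between Q = 6.6 and Q = 13.2: ½·(13.2 − 6.6)·(149.5 − 133) = 54.45.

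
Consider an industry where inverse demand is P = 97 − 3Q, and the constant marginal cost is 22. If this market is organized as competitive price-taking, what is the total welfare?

Perfect competition: P = MC = 22, so 97 − 3Q = 22 and Q = 25.
CS = ½·(97 − 22)·25 = 937.5; PS = (22 − 22)·25 = 0; TS = 937.5.

TS = 937.5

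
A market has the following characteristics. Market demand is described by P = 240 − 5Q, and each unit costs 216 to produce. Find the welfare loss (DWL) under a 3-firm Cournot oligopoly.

Competitive firms price at marginal cost: P = 216, giving Q = 4.8.
Cournot with 3 identical firms: the symmetric best-response condition is 240 − 20q = 216. Each firm produces q = 1.2, total output Q = 3.6, price P = 222.
DWL is the triangle between Q = 3.6 and Q = 4.8: ½·(4.8 − 3.6)·(222 − 216) = 3.6.

DWL = 3.6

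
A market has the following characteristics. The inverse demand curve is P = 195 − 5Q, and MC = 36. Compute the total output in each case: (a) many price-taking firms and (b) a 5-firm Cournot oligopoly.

Competition: Q = 31.8; Cournot: Q = 26.5

Competitive firms price at marginal cost: P = 36, giving Q = 31.8.
With 5 symmetric Cournot firms, each firm's FOC gives 195 − 30q = 36, so q = 5.3, Q = 5·5.3 = 26.5, and P = 62.5.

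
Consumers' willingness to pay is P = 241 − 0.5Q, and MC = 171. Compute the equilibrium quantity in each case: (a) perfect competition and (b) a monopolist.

Competition: Q = 140; Monopoly: Q = 70

Perfect competition: P = MC = 171, so 241 − 0.5Q = 171 and Q = 140.
Monopoly sets MR = MC: 241 − Q = 171 ⇒ Q = 70, P = 241 − 0.5·70 = 206.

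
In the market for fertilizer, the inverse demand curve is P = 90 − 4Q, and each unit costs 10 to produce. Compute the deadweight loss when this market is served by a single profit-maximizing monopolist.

DWL = 200

Competitive firms price at marginal cost: P = 10, giving Q = 20.
A monopolist chooses Q where MR = MC. MR = 90 − 8Q; setting this equal to 10 gives Q = 10 and P = 50.
DWL is the triangle between Q = 10 and Q = 20: ½·(20 − 10)·(50 − 10) = 200.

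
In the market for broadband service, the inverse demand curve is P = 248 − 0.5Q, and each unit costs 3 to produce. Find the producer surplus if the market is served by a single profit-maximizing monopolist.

A monopolist chooses Q where MR = MC. MR = 248 − Q; setting this equal to 3 gives Q = 245 and P = 125.5.
PS = (125.5 − 3)·245 = 30012.5.

PS = 30012.5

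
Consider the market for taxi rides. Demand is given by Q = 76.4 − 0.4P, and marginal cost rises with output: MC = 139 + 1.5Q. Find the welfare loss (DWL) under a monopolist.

DWL = 50

Inverting demand: P = 191 − 2.5Q.
Under competition P = MC: 191 − 2.5Q = 139 + 1.5Q ⇒ Q = 13, P = 158.5.
Monopoly sets MR = MC: 191 − 5Q = 139 + 1.5Q ⇒ Q = 8, P = 191 − 2.5·8 = 171.
CS = ½·(191 − 158.5)·13 = 211.25; PS = (158.5·13 − 139·13 − ½·1.5·13²) = 126.75; TS = 338.
CS = ½·(191 − 171)·8 = 80; PS = (171·8 − 139·8 − ½·1.5·8²) = 208; TS = 288.
DWL = 338 − 288 = 50.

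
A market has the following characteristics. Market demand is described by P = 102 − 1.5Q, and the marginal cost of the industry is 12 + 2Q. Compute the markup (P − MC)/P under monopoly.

Lerner index = 0.36

A monopolist chooses Q where MR = MC. MR = 102 − 3Q; setting this equal to 12 + 2Q gives Q = 18 and P = 75.
Lerner index = (P − MC)/P = (75 − 48)/75 = 0.36.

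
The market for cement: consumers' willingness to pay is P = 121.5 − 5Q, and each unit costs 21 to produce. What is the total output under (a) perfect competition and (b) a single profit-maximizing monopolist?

Competition: Q = 20.1; Monopoly: Q = 10.05

Competitive firms price at marginal cost: P = 21, giving Q = 20.1.
The monopolist equates marginal revenue to marginal cost: 121.5 − 10Q = 21, so Q = 10.05. From demand, P = 71.25.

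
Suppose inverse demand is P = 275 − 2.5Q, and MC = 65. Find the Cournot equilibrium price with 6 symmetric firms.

P = 95

In a 6-firm Cournot equilibrium, symmetry and the first-order condition give q = (275 − 65)/(17.5) = 12. So Q = 72 and P = 95.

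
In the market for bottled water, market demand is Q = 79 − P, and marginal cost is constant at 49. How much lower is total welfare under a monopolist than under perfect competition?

Inverting demand: P = 79 − Q.
Competitive firms price at marginal cost: P = 49, giving Q = 30.
CS = ½·(79 − 49)·30 = 450; PS = (49 − 49)·30 = 0; TS = 450.
Monopoly sets MR = MC: 79 − 2Q = 49 ⇒ Q = 15, P = 79 − 15 = 64.
CS = ½·(79 − 64)·15 = 112.5; PS = (64 − 49)·15 = 225; TS = 337.5.
Change in total welfare: 337.5 − 450 = −112.5.

TS falls by 112.5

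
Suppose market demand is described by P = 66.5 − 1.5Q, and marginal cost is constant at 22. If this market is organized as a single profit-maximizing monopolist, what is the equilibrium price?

P = 44.25

The monopolist equates marginal revenue to marginal cost: 66.5 − 3Q = 22, so Q = 89/6. From demand, P = 44.25.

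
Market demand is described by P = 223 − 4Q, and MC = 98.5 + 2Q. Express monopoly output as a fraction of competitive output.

Monopoly sets MR = MC: 223 − 8Q = 98.5 + 2Q ⇒ Q = 12.45, P = 223 − 4·12.45 = 173.2.
Competitive equilibrium sets price equal to marginal cost: 223 − 4Q = 98.5 + 2Q, so Q = 20.75 and P = 140.
Ratio Q_m/Q_c = 12.45/20.75 = 0.6.

Q_m/Q_c = 0.6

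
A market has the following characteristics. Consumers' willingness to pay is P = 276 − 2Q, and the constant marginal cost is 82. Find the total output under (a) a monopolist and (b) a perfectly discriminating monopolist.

Monopoly: Q = 48.5; Perfect PD: Q = 97

The monopolist equates marginal revenue to marginal cost: 276 − 4Q = 82, so Q = 48.5. From demand, P = 179.
A perfectly discriminating monopolist sells every unit with P(Q) ≥ MC(Q), so output equals the competitive quantity Q = 97. Each buyer pays their reservation price, so CS = 0 and the firm captures all surplus.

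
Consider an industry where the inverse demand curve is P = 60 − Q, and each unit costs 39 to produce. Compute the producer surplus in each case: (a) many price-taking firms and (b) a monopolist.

Perfect competition: P = MC = 39, so 60 − Q = 39 and Q = 21.
PS = (39 − 39)·21 = 0.
Monopoly sets MR = MC: 60 − 2Q = 39 ⇒ Q = 10.5, P = 60 − 10.5 = 49.5.
PS = (49.5 − 39)·10.5 = 110.25.

Competition: PS = 0; Monopoly: PS = 110.25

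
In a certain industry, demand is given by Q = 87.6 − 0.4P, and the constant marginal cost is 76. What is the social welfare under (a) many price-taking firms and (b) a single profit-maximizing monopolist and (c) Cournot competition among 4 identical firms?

Inverting demand: P = 219 − 2.5Q.
Under competition P = MC = 76, so Q = (219 − 76)/2.5 = 57.2.
CS = ½·(219 − 76)·57.2 = 4089.8; PS = (76 − 76)·57.2 = 0; TS = 4089.8.
Monopoly sets MR = MC: 219 − 5Q = 76 ⇒ Q = 28.6, P = 219 − 2.5·28.6 = 147.5.
CS = ½·(219 − 147.5)·28.6 = 1022.45; PS = (147.5 − 76)·28.6 = 2044.9; TS = 3067.35.
Cournot with 4 identical firms: the symmetric best-response condition is 219 − 12.5q = 76. Each firm produces q = 11.44, total output Q = 45.76, price P = 104.6.
CS = ½·(219 − 104.6)·45.76 = 2617.472; PS = (104.6 − 76)·45.76 = 1308.736; TS = 3926.208.

Competition: TS = 4089.8; Monopoly: TS = 3067.35; Cournot: TS = 3926.208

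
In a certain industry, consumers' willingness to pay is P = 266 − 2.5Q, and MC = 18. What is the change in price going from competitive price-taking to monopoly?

Perfect competition: P = MC = 18, so 266 − 2.5Q = 18 and Q = 99.2.
Monopoly sets MR = MC: 266 − 5Q = 18 ⇒ Q = 49.6, P = 266 − 2.5·49.6 = 142.
Change in price: 142 − 18 = 124.

P rises by 124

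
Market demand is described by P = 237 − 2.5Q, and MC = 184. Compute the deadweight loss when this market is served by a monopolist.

DWL = 140.45

Competitive firms price at marginal cost: P = 184, giving Q = 21.2.
Monopoly sets MR = MC: 237 − 5Q = 184 ⇒ Q = 10.6, P = 237 − 2.5·10.6 = 210.5.
DWL is the triangle between Q = 10.6 and Q = 21.2: ½·(21.2 − 10.6)·(210.5 − 184) = 140.45.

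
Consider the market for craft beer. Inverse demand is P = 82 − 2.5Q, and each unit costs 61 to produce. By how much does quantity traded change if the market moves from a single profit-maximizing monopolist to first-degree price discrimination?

Q rises by 4.2

Monopoly sets MR = MC: 82 − 5Q = 61 ⇒ Q = 4.2, P = 82 − 2.5·4.2 = 71.5.
Under first-degree price discrimination the firm charges each unit its demand price and produces up to where P = MC, i.e. Q = 8.4. Consumer surplus is zero; producer surplus equals total surplus.
Change in quantity traded: 8.4 − 4.2 = 4.2.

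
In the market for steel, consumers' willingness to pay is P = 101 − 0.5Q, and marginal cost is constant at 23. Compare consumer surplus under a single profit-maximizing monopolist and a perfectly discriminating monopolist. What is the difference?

CS falls by 1521

Monopoly sets MR = MC: 101 − Q = 23 ⇒ Q = 78, P = 101 − 0.5·78 = 62.
CS = ½·(101 − 62)·78 = 1521.
A perfectly discriminating monopolist sells every unit with P(Q) ≥ MC(Q), so output equals the competitive quantity Q = 156. Each buyer pays their reservation price, so CS = 0 and the firm captures all surplus.
CS = 0.
Change in consumer surplus: 0 − 1521 = −1521.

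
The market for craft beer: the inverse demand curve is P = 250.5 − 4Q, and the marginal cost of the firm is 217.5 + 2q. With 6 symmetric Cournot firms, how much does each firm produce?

q_i = 1.1

Cournot with 6 identical firms: the symmetric best-response condition is 250.5 − 28q = 217.5 + 2q. Each firm produces q = 1.1, total output Q = 6.6, price P = 224.1.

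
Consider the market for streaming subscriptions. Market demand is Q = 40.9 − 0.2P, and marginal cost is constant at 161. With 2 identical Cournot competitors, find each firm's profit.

π_i = 42.05

Inverting demand: P = 204.5 − 5Q.
With 2 symmetric Cournot firms, each firm's FOC gives 204.5 − 15q = 161, so q = 2.9, Q = 2·2.9 = 5.8, and P = 175.5.
Each firm's profit = (175.5 − 161)·2.9 = 42.05.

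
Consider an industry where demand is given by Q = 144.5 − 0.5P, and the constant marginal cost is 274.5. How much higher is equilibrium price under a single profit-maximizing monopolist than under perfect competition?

Equilibrium price rises by 7.25

Inverting demand: P = 289 − 2Q.
Under competition P = MC = 274.5, so Q = (289 − 274.5)/2 = 7.25.
The monopolist equates marginal revenue to marginal cost: 289 − 4Q = 274.5, so Q = 3.625. From demand, P = 281.75.
Change in equilibrium price: 281.75 − 274.5 = 7.25.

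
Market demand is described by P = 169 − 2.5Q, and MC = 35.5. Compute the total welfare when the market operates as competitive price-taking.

TS = 3564.45

Perfect competition: P = MC = 35.5, so 169 − 2.5Q = 35.5 and Q = 53.4.
CS = ½·(169 − 35.5)·53.4 = 3564.45; PS = (35.5 − 35.5)·53.4 = 0; TS = 3564.45.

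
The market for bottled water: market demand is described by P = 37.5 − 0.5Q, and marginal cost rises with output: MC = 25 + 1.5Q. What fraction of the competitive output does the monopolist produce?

Q_m/Q_c = 0.8

The monopolist equates marginal revenue to marginal cost: 37.5 − Q = 25 + 1.5Q, so Q = 5. From demand, P = 35.
Competitive equilibrium sets price equal to marginal cost: 37.5 − 0.5Q = 25 + 1.5Q, so Q = 6.25 and P = 34.375.
Ratio Q_m/Q_c = 5/6.25 = 0.8.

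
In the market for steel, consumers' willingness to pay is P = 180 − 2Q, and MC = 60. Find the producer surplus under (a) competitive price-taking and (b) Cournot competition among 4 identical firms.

Competition: PS = 0; Cournot: PS = 1152

Under competition P = MC = 60, so Q = (180 − 60)/2 = 60.
PS = (60 − 60)·60 = 0.
In a 4-firm Cournot equilibrium, symmetry and the first-order condition give q = (180 − 60)/(10) = 12. So Q = 48 and P = 84.
PS = (84 − 60)·48 = 1152.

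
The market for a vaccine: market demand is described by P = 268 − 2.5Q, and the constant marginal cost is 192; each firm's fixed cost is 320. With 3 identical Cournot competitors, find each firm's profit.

With 3 symmetric Cournot firms, each firm's FOC gives 268 − 10q = 192, so q = 7.6, Q = 3·7.6 = 22.8, and P = 211.
Each firm's profit = (211 − 192)·7.6 − 320 = −175.6.

π_i = −175.6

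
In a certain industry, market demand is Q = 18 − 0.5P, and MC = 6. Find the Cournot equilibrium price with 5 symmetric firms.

Inverting demand: P = 36 − 2Q.
Cournot with 5 identical firms: the symmetric best-response condition is 36 − 12q = 6. Each firm produces q = 2.5, total output Q = 12.5, price P = 11.

P = 11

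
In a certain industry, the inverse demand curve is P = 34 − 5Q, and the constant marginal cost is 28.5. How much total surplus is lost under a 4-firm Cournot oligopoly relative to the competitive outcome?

Competitive firms price at marginal cost: P = 28.5, giving Q = 1.1.
Cournot with 4 identical firms: the symmetric best-response condition is 34 − 25q = 28.5. Each firm produces q = 0.22, total output Q = 0.88, price P = 29.6.
DWL is the triangle between Q = 0.88 and Q = 1.1: ½·(1.1 − 0.88)·(29.6 − 28.5) = 0.121.

DWL = 0.121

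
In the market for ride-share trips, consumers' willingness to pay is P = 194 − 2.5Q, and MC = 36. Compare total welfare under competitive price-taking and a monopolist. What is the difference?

Competitive firms price at marginal cost: P = 36, giving Q = 63.2.
CS = ½·(194 − 36)·63.2 = 4992.8; PS = (36 − 36)·63.2 = 0; TS = 4992.8.
The monopolist equates marginal revenue to marginal cost: 194 − 5Q = 36, so Q = 31.6. From demand, P = 115.
CS = ½·(194 − 115)·31.6 = 1248.2; PS = (115 − 36)·31.6 = 2496.4; TS = 3744.6.
Change in total welfare: 3744.6 − 4992.8 = −1248.2.

TS falls by 1248.2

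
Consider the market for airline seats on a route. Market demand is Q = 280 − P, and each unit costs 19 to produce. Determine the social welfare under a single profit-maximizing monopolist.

TS = 25545.375

Inverting demand: P = 280 − Q.
The monopolist equates marginal revenue to marginal cost: 280 − 2Q = 19, so Q = 130.5. From demand, P = 149.5.
CS = ½·(280 − 149.5)·130.5 = 8515.125; PS = (149.5 − 19)·130.5 = 17030.25; TS = 25545.375.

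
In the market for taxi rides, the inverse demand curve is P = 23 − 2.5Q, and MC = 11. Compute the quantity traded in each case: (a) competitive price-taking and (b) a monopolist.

Competition: Q = 4.8; Monopoly: Q = 2.4

Competitive firms price at marginal cost: P = 11, giving Q = 4.8.
Monopoly sets MR = MC: 23 − 5Q = 11 ⇒ Q = 2.4, P = 23 − 2.5·2.4 = 17.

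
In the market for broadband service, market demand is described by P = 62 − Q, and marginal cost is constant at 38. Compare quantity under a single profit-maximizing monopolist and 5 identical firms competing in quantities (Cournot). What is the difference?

Q rises by 8

Monopoly sets MR = MC: 62 − 2Q = 38 ⇒ Q = 12, P = 62 − 12 = 50.
In a 5-firm Cournot equilibrium, symmetry and the first-order condition give q = (62 − 38)/(6) = 4. So Q = 20 and P = 42.
Change in quantity: 20 − 12 = 8.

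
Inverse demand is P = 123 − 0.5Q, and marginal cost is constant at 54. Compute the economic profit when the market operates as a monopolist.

Profit = 2380.5

Monopoly sets MR = MC: 123 − Q = 54 ⇒ Q = 69, P = 123 − 0.5·69 = 88.5.
Profit = (88.5 − 54)·69 = 2380.5.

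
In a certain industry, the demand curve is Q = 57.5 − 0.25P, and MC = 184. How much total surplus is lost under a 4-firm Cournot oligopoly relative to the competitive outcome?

DWL = 10.58

Inverting demand: P = 230 − 4Q.
Under competition P = MC = 184, so Q = (230 − 184)/4 = 11.5.
With 4 symmetric Cournot firms, each firm's FOC gives 230 − 20q = 184, so q = 2.3, Q = 4·2.3 = 9.2, and P = 193.2.
DWL is the triangle between Q = 9.2 and Q = 11.5: ½·(11.5 − 9.2)·(193.2 − 184) = 10.58.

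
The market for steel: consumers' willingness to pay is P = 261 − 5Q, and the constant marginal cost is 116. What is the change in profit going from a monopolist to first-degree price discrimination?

Profit rises by 1051.25

Monopoly sets MR = MC: 261 − 10Q = 116 ⇒ Q = 14.5, P = 261 − 5·14.5 = 188.5.
Profit = (188.5 − 116)·14.5 = 1051.25.
A perfectly discriminating monopolist sells every unit with P(Q) ≥ MC(Q), so output equals the competitive quantity Q = 29. Each buyer pays their reservation price, so CS = 0 and the firm captures all surplus.
PS equals the full surplus area, 2102.5. Profit = 2102.5 = 2102.5.
Change in profit: 2102.5 − 1051.25 = 1051.25.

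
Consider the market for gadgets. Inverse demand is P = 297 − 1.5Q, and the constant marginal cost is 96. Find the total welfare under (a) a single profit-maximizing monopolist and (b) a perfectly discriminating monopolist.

Monopoly sets MR = MC: 297 − 3Q = 96 ⇒ Q = 67, P = 297 − 1.5·67 = 196.5.
CS = ½·(297 − 196.5)·67 = 3366.75; PS = (196.5 − 96)·67 = 6733.5; TS = 10100.25.
A perfectly discriminating monopolist sells every unit with P(Q) ≥ MC(Q), so output equals the competitive quantity Q = 134. Each buyer pays their reservation price, so CS = 0 and the firm captures all surplus.
TS = 13467 (equal to competitive TS).

Monopoly: TS = 10100.25; Perfect PD: TS = 13467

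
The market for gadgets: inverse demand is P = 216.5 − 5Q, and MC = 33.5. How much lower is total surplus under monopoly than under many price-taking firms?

Perfect competition: P = MC = 33.5, so 216.5 − 5Q = 33.5 and Q = 36.6.
CS = ½·(216.5 − 33.5)·36.6 = 3348.9; PS = (33.5 − 33.5)·36.6 = 0; TS = 3348.9.
The monopolist equates marginal revenue to marginal cost: 216.5 − 10Q = 33.5, so Q = 18.3. From demand, P = 125.
CS = ½·(216.5 − 125)·18.3 = 837.225; PS = (125 − 33.5)·18.3 = 1674.45; TS = 2511.675.
Change in total surplus: 2511.675 − 3348.9 = −837.225.

TS falls by 837.225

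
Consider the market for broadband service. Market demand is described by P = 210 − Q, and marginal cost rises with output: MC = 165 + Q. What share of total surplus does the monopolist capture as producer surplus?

PS/TS = 0.75

The monopolist equates marginal revenue to marginal cost: 210 − 2Q = 165 + Q, so Q = 15. From demand, P = 195.
CS = ½·(210 − 195)·15 = 112.5.
PS = P·Q − VC(Q) = 195·15 − (165·15 + ½·1·15²) = 337.5.
Share captured = PS/TS = 337.5/450 = 0.75.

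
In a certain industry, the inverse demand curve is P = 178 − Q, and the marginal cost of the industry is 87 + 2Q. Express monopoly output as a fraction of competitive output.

Q_m/Q_c = 0.75

Monopoly sets MR = MC: 178 − 2Q = 87 + 2Q ⇒ Q = 22.75, P = 178 − 22.75 = 155.25.
Competitive equilibrium sets price equal to marginal cost: 178 − Q = 87 + 2Q, so Q = 91/3 and P = 443/3.
Ratio Q_m/Q_c = 22.75/(91/3) = 0.75.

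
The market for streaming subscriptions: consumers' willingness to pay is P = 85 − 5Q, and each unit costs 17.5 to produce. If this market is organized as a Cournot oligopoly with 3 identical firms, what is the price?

P = 34.375

Cournot with 3 identical firms: the symmetric best-response condition is 85 − 20q = 17.5. Each firm produces q = 3.375, total output Q = 10.125, price P = 34.375.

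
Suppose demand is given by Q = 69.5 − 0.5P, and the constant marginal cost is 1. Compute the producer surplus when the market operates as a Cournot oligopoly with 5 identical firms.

Inverting demand: P = 139 − 2Q.
With 5 symmetric Cournot firms, each firm's FOC gives 139 − 12q = 1, so q = 11.5, Q = 5·11.5 = 57.5, and P = 24.
PS = (24 − 1)·57.5 = 1322.5.

PS = 1322.5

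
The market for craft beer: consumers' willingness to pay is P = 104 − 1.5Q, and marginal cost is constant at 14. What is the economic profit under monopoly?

A monopolist chooses Q where MR = MC. MR = 104 − 3Q; setting this equal to 14 gives Q = 30 and P = 59.
Profit = (59 − 14)·30 = 1350.

Profit = 1350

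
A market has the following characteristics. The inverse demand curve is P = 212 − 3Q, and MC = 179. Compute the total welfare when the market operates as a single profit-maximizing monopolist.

Monopoly sets MR = MC: 212 − 6Q = 179 ⇒ Q = 5.5, P = 212 − 3·5.5 = 195.5.
CS = ½·(212 − 195.5)·5.5 = 45.375; PS = (195.5 − 179)·5.5 = 90.75; TS = 136.125.

TS = 136.125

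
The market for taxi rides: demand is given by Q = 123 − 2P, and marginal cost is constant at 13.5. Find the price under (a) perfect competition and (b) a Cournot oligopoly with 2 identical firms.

Competition: P = 13.5; Cournot: P = 29.5

Inverting demand: P = 61.5 − 0.5Q.
Under competition P = MC = 13.5, so Q = (61.5 − 13.5)/0.5 = 96.
In a 2-firm Cournot equilibrium, symmetry and the first-order condition give q = (61.5 − 13.5)/(1.5) = 32. So Q = 64 and P = 29.5.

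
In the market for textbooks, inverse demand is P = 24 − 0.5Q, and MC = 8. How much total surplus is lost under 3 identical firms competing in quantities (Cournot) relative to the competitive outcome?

Competitive firms price at marginal cost: P = 8, giving Q = 32.
In a 3-firm Cournot equilibrium, symmetry and the first-order condition give q = (24 − 8)/(2) = 8. So Q = 24 and P = 12.
DWL is the triangle between Q = 24 and Q = 32: ½·(32 − 24)·(12 − 8) = 16.

DWL = 16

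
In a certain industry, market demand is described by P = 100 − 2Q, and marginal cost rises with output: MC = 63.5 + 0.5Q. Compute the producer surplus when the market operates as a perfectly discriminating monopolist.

PS = 266.45

With perfect price discrimination, output is the efficient level Q = 14.6 (where demand meets MC), but every buyer pays their willingness to pay: CS = 0 and PS = total surplus.
PS = ½·(100 − 63.5)·14.6 = 266.45.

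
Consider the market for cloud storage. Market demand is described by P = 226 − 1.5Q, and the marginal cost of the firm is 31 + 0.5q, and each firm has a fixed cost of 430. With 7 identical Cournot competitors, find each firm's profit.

π_i = −4.12

Cournot with 7 identical firms: the symmetric best-response condition is 226 − 12q = 31 + 0.5q. Each firm produces q = 15.6, total output Q = 109.2, price P = 62.2.
Each firm's profit = 62.2·15.6 − (31·15.6 + ½·0.5·15.6²) − 430 = −4.12.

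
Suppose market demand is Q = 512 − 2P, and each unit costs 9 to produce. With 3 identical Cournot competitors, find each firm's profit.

Inverting demand: P = 256 − 0.5Q.
Cournot with 3 identical firms: the symmetric best-response condition is 256 − 2q = 9. Each firm produces q = 123.5, total output Q = 370.5, price P = 70.75.
Each firm's profit = (70.75 − 9)·123.5 = 7626.125.

π_i = 7626.125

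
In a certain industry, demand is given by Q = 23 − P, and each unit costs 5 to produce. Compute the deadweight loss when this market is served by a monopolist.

Inverting demand: P = 23 − Q.
Under competition P = MC = 5, so Q = (23 − 5)/1 = 18.
A monopolist chooses Q where MR = MC. MR = 23 − 2Q; setting this equal to 5 gives Q = 9 and P = 14.
DWL is the triangle between Q = 9 and Q = 18: ½·(18 − 9)·(14 − 5) = 40.5.

DWL = 40.5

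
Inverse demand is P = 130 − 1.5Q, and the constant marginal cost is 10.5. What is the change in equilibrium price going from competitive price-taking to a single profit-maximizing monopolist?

Under competition P = MC = 10.5, so Q = (130 − 10.5)/1.5 = 239/3.
A monopolist chooses Q where MR = MC. MR = 130 − 3Q; setting this equal to 10.5 gives Q = 239/6 and P = 70.25.
Change in equilibrium price: 70.25 − 10.5 = 59.75.

P rises by 59.75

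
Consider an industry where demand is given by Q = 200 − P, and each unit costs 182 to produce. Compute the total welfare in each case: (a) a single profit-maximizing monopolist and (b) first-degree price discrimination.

Inverting demand: P = 200 − Q.
Monopoly sets MR = MC: 200 − 2Q = 182 ⇒ Q = 9, P = 200 − 9 = 191.
CS = ½·(200 − 191)·9 = 40.5; PS = (191 − 182)·9 = 81; TS = 121.5.
Under first-degree price discrimination the firm charges each unit its demand price and produces up to where P = MC, i.e. Q = 18. Consumer surplus is zero; producer surplus equals total surplus.
TS = 162 (equal to competitive TS).

Monopoly: TS = 121.5; Perfect PD: TS = 162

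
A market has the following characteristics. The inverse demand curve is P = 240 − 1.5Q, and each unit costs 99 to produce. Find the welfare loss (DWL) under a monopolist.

DWL = 1656.75

Under competition P = MC = 99, so Q = (240 − 99)/1.5 = 94.
A monopolist chooses Q where MR = MC. MR = 240 − 3Q; setting this equal to 99 gives Q = 47 and P = 169.5.
DWL is the triangle between Q = 47 and Q = 94: ½·(94 − 47)·(169.5 − 99) = 1656.75.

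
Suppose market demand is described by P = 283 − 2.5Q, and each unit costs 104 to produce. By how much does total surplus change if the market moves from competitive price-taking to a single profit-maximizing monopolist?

Total surplus falls by 1602.05

Perfect competition: P = MC = 104, so 283 − 2.5Q = 104 and Q = 71.6.
CS = ½·(283 − 104)·71.6 = 6408.2; PS = (104 − 104)·71.6 = 0; TS = 6408.2.
Monopoly sets MR = MC: 283 − 5Q = 104 ⇒ Q = 35.8, P = 283 − 2.5·35.8 = 193.5.
CS = ½·(283 − 193.5)·35.8 = 1602.05; PS = (193.5 − 104)·35.8 = 3204.1; TS = 4806.15.
Change in total surplus: 4806.15 − 6408.2 = −1602.05.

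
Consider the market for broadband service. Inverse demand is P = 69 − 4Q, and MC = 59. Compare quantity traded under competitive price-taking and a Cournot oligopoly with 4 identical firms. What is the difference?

Competitive firms price at marginal cost: P = 59, giving Q = 2.5.
Cournot with 4 identical firms: the symmetric best-response condition is 69 − 20q = 59. Each firm produces q = 0.5, total output Q = 2, price P = 61.
Change in quantity traded: 2 − 2.5 = −0.5.

Quantity traded falls by 0.5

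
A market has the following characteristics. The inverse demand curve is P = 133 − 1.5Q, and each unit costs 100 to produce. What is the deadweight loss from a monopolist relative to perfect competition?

Under competition P = MC = 100, so Q = (133 − 100)/1.5 = 22.
The monopolist equates marginal revenue to marginal cost: 133 − 3Q = 100, so Q = 11. From demand, P = 116.5.
DWL is the triangle between Q = 11 and Q = 22: ½·(22 − 11)·(116.5 − 100) = 90.75.

DWL = 90.75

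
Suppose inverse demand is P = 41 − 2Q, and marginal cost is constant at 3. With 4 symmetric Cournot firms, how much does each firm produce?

In a 4-firm Cournot equilibrium, symmetry and the first-order condition give q = (41 − 3)/(10) = 3.8. So Q = 15.2 and P = 10.6.

q_i = 3.8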